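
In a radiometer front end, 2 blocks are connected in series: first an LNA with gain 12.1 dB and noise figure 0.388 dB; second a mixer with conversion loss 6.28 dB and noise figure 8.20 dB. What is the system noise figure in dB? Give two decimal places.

Convert to linear (a loss of L dB is a gain of −L dB): F_i = 10^(NF_i/10), G_i = 10^(G_i,dB/10)
  Stage 1: F_1 = 10^(0.388/10) = 1.093, G_1 = 10^(12.1/10) = 16.22
  Stage 2: F_2 = 10^(8.20/10) = 6.607, G_2 = 10^(−6.28/10) = 0.2355
Friis cascade:
  F = 1.093 + (6.607 − 1)/16.22 = 1.439
NF = 10 log₁₀(1.439) = 1.58 dB

1.58 dB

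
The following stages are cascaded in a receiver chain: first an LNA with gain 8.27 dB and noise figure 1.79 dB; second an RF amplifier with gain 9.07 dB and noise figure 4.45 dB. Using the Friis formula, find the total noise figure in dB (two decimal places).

2.49 dB

Convert to linear (a loss of L dB is a gain of −L dB): F_i = 10^(NF_i/10), G_i = 10^(G_i,dB/10)
  Stage 1: F_1 = 10^(1.79/10) = 1.510, G_1 = 10^(8.27/10) = 6.714
  Stage 2: F_2 = 10^(4.45/10) = 2.786, G_2 = 10^(9.07/10) = 8.072
Friis cascade:
  F = 1.510 + (2.786 − 1)/6.714 = 1.776
NF = 10 log₁₀(1.776) = 2.49 dB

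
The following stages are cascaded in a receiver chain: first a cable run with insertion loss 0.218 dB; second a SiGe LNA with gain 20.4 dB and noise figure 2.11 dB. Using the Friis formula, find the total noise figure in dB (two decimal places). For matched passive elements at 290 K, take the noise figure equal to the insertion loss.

Convert to linear (a loss of L dB is a gain of −L dB): F_i = 10^(NF_i/10), G_i = 10^(G_i,dB/10)
  Stage 1: F_1 = 10^(0.218/10) = 1.051, G_1 = 10^(−0.218/10) = 0.9510
  Stage 2: F_2 = 10^(2.11/10) = 1.626, G_2 = 10^(20.4/10) = 109.6
Friis cascade:
  F = 1.051 + (1.626 − 1)/0.9510 = 1.709
NF = 10 log₁₀(1.709) = 2.33 dB

2.33 dB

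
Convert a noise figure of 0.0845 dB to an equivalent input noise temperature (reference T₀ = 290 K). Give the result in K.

F = 10^(0.0845/10) = 1.01965
T_e = (F − 1)·T₀ = (1.01965 − 1) × 290 = 5.70 K

5.70 K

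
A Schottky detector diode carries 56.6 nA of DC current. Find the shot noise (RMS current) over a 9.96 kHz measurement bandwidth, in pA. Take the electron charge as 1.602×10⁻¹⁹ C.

13.4 pA

I_n = √(2qI·B)
2qI·B = 2 × 1.602×10⁻¹⁹ × 5.66×10⁻⁸ × 9.96×10³ = 1.81×10⁻²² A²
I_n = √(1.81×10⁻²²) = 1.34×10⁻¹¹ A = 13.4 pA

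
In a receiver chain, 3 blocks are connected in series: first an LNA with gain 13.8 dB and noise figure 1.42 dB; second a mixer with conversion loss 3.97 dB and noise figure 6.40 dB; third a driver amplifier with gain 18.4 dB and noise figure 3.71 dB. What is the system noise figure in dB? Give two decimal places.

Convert to linear (a loss of L dB is a gain of −L dB): F_i = 10^(NF_i/10), G_i = 10^(G_i,dB/10)
  Stage 1: F_1 = 10^(1.42/10) = 1.387, G_1 = 10^(13.8/10) = 23.99
  Stage 2: F_2 = 10^(6.40/10) = 4.365, G_2 = 10^(−3.97/10) = 0.4009
  Stage 3: F_3 = 10^(3.71/10) = 2.350, G_3 = 10^(18.4/10) = 69.18
Friis cascade:
  F = 1.387 + (4.365 − 1)/23.99 + (2.350 − 1)/9.616 = 1.667
NF = 10 log₁₀(1.667) = 2.22 dB

2.22 dB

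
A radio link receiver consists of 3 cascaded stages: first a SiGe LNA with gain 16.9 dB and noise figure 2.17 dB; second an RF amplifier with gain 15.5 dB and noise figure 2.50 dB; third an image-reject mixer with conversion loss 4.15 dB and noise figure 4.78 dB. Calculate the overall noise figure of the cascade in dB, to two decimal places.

2.21 dB

Convert to linear (a loss of L dB is a gain of −L dB): F_i = 10^(NF_i/10), G_i = 10^(G_i,dB/10)
  Stage 1: F_1 = 10^(2.17/10) = 1.648, G_1 = 10^(16.9/10) = 48.98
  Stage 2: F_2 = 10^(2.50/10) = 1.778, G_2 = 10^(15.5/10) = 35.48
  Stage 3: F_3 = 10^(4.78/10) = 3.006, G_3 = 10^(−4.15/10) = 0.3846
Friis cascade:
  F = 1.648 + (1.778 − 1)/48.98 + (3.006 − 1)/1738 = 1.665
NF = 10 log₁₀(1.665) = 2.21 dB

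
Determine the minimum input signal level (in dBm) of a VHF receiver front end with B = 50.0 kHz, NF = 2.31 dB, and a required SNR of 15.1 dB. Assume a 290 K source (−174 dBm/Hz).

−109.6 dBm

Sensitivity = −174 + 10 log₁₀(B) + NF + SNR_min
= −174 + 46.99 + 2.31 + 15.1
= −109.60 dBm → −109.6 dBm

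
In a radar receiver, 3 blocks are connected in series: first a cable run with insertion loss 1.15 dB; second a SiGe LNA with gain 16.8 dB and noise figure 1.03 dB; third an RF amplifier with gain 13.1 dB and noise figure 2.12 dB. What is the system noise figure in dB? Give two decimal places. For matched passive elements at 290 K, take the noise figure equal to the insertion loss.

Convert to linear (a loss of L dB is a gain of −L dB): F_i = 10^(NF_i/10), G_i = 10^(G_i,dB/10)
  Stage 1: F_1 = 10^(1.15/10) = 1.303, G_1 = 10^(−1.15/10) = 0.7674
  Stage 2: F_2 = 10^(1.03/10) = 1.268, G_2 = 10^(16.8/10) = 47.86
  Stage 3: F_3 = 10^(2.12/10) = 1.629, G_3 = 10^(13.1/10) = 20.42
Friis cascade:
  F = 1.303 + (1.268 − 1)/0.7674 + (1.629 − 1)/36.73 = 1.669
NF = 10 log₁₀(1.669) = 2.22 dB

2.22 dB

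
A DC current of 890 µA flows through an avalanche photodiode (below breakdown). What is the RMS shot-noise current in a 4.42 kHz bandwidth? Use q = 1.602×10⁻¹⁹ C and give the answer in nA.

1.12 nA

I_n = √(2qI·B)
2qI·B = 2 × 1.602×10⁻¹⁹ × 8.90×10⁻⁴ × 4.42×10³ = 1.26×10⁻¹⁸ A²
I_n = √(1.26×10⁻¹⁸) = 1.12×10⁻⁹ A = 1.12 nA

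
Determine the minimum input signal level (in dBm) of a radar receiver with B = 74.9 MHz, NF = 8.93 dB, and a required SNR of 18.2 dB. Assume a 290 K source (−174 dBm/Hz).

Sensitivity = −174 + 10 log₁₀(B) + NF + SNR_min
= −174 + 78.74 + 8.93 + 18.2
= −68.13 dBm → −68.1 dBm

−68.1 dBm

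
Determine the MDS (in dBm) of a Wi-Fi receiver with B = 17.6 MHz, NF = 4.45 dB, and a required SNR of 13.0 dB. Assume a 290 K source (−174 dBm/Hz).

−84.1 dBm

Sensitivity = −174 + 10 log₁₀(B) + NF + SNR_min
= −174 + 72.46 + 4.45 + 13.0
= −84.09 dBm → −84.1 dBm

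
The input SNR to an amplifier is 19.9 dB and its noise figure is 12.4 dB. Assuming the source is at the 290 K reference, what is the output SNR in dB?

By definition F = SNR_in/SNR_out, so in dB: SNR_out = SNR_in − NF
SNR_out = 19.9 − 12.4 = 7.5 dB

7.5 dB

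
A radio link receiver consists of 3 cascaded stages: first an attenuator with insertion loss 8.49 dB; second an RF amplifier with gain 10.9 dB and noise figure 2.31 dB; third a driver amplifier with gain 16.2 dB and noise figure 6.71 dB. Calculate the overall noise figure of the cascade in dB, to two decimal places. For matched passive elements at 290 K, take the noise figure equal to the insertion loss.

Convert to linear (a loss of L dB is a gain of −L dB): F_i = 10^(NF_i/10), G_i = 10^(G_i,dB/10)
  Stage 1: F_1 = 10^(8.49/10) = 7.063, G_1 = 10^(−8.49/10) = 0.1416
  Stage 2: F_2 = 10^(2.31/10) = 1.702, G_2 = 10^(10.9/10) = 12.30
  Stage 3: F_3 = 10^(6.71/10) = 4.688, G_3 = 10^(16.2/10) = 41.69
Friis cascade:
  F = 7.063 + (1.702 − 1)/0.1416 + (4.688 − 1)/1.742 = 14.14
NF = 10 log₁₀(14.14) = 11.50 dB

11.50 dB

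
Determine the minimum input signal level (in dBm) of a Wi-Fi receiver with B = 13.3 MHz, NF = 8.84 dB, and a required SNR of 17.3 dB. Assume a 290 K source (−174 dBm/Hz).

Sensitivity = −174 + 10 log₁₀(B) + NF + SNR_min
= −174 + 71.24 + 8.84 + 17.3
= −76.62 dBm → −76.6 dBm

−76.6 dBm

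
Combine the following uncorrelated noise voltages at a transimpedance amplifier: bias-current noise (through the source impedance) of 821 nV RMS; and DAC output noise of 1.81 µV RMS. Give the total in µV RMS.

1.99 µV

Uncorrelated sources add in power (mean-square): V_tot = √(ΣV_i²)
V_tot = √[(8.21×10⁻⁷)² + (1.81×10⁻⁶)²] = 1.99×10⁻⁶ V = 1.99 µV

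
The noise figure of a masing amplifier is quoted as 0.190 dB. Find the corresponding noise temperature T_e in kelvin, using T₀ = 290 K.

13.0 K

F = 10^(0.190/10) = 1.04472
T_e = (F − 1)·T₀ = (1.04472 − 1) × 290 = 13.0 K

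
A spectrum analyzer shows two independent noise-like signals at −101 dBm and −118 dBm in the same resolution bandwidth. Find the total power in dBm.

−100.9 dBm

Convert to linear, add, convert back:
P₁ = 7.94×10⁻¹⁴ W, P₂ = 1.58×10⁻¹⁵ W
P_tot = 8.10×10⁻¹⁴ W → 10 log₁₀(P_tot / 10⁻³) = −100.9 dBm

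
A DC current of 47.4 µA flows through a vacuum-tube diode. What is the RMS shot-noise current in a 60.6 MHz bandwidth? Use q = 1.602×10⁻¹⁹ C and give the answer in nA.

I_n = √(2qI·B)
2qI·B = 2 × 1.602×10⁻¹⁹ × 4.74×10⁻⁵ × 6.06×10⁷ = 9.20×10⁻¹⁶ A²
I_n = √(9.20×10⁻¹⁶) = 3.03×10⁻⁸ A = 30.3 nA

30.3 nA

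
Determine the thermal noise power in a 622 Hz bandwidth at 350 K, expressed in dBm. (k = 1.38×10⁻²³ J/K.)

P_n = kTB = 1.38×10⁻²³ × 350 × 6.22×10² = 3.00×10⁻¹⁸ W
In dBm: 10 log₁₀(3.00×10⁻¹⁸ / 10⁻³) = −145.2 dBm

−145.2 dBm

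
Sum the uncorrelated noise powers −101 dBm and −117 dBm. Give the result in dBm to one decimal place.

Convert to linear, add, convert back:
P₁ = 7.94×10⁻¹⁴ W, P₂ = 2.00×10⁻¹⁵ W
P_tot = 8.14×10⁻¹⁴ W → 10 log₁₀(P_tot / 10⁻³) = −100.9 dBm

−100.9 dBm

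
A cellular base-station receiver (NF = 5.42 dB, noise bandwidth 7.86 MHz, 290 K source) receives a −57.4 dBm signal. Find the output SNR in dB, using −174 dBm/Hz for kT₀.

42.2 dB

Noise floor: N = −174 + 10 log₁₀(B) + NF
10 log₁₀(7.86×10⁶) = 68.95 dB
N = −174 + 68.95 + 5.42 = −99.63 dBm
SNR = P_sig − N = −57.4 − (−99.63) = 42.23 dB → 42.2 dB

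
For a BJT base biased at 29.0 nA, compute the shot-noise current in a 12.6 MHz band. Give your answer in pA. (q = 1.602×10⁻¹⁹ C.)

342 pA

I_n = √(2qI·B)
2qI·B = 2 × 1.602×10⁻¹⁹ × 2.90×10⁻⁸ × 1.26×10⁷ = 1.17×10⁻¹⁹ A²
I_n = √(1.17×10⁻¹⁹) = 3.42×10⁻¹⁰ A = 342 pA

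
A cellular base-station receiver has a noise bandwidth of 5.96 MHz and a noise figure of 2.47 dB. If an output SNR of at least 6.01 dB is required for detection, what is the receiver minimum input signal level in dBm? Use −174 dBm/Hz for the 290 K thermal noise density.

Sensitivity = −174 + 10 log₁₀(B) + NF + SNR_min
= −174 + 67.75 + 2.47 + 6.01
= −97.77 dBm → −97.8 dBm

−97.8 dBm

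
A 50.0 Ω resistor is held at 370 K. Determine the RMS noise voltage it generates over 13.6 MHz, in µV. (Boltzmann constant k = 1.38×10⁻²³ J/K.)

3.73 µV

V_n = √(4kTRB)
4kTRB = 4 × 1.38×10⁻²³ × 370 × 5.00×10¹ × 1.36×10⁷ = 1.39×10⁻¹¹ V²
V_n = √(1.39×10⁻¹¹) = 3.73×10⁻⁶ V = 3.73 µV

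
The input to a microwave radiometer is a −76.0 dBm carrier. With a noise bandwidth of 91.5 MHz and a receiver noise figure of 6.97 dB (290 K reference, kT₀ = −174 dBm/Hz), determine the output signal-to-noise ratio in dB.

11.4 dB

Noise floor: N = −174 + 10 log₁₀(B) + NF
10 log₁₀(9.15×10⁷) = 79.61 dB
N = −174 + 79.61 + 6.97 = −87.42 dBm
SNR = P_sig − N = −76.0 − (−87.42) = 11.42 dB → 11.4 dB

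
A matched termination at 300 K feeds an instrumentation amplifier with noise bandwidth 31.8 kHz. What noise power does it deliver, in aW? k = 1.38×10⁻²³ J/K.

P_n = kTB = 1.38×10⁻²³ × 300 × 3.18×10⁴ = 1.32×10⁻¹⁶ W = 132 aW

132 aW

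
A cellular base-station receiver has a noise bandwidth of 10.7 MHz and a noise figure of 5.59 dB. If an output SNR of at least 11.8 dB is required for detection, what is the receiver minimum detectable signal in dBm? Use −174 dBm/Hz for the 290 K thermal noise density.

−86.3 dBm

Sensitivity = −174 + 10 log₁₀(B) + NF + SNR_min
= −174 + 70.29 + 5.59 + 11.8
= −86.32 dBm → −86.3 dBm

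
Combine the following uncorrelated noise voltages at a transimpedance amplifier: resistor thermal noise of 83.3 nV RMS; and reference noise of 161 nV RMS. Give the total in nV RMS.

181 nV

Uncorrelated sources add in power (mean-square): V_tot = √(ΣV_i²)
V_tot = √[(8.33×10⁻⁸)² + (1.61×10⁻⁷)²] = 1.81×10⁻⁷ V = 181 nV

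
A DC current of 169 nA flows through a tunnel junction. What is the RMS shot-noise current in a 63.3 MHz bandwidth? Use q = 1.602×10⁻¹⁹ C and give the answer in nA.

I_n = √(2qI·B)
2qI·B = 2 × 1.602×10⁻¹⁹ × 1.69×10⁻⁷ × 6.33×10⁷ = 3.43×10⁻¹⁸ A²
I_n = √(3.43×10⁻¹⁸) = 1.85×10⁻⁹ A = 1.85 nA

1.85 nA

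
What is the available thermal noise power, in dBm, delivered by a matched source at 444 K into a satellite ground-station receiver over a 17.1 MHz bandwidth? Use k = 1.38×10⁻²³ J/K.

−99.8 dBm

P_n = kTB = 1.38×10⁻²³ × 444 × 1.71×10⁷ = 1.05×10⁻¹³ W
In dBm: 10 log₁₀(1.05×10⁻¹³ / 10⁻³) = −99.8 dBm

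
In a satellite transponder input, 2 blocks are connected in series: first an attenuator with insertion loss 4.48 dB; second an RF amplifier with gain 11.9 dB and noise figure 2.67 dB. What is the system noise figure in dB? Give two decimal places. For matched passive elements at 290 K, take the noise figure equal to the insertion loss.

7.15 dB

Convert to linear (a loss of L dB is a gain of −L dB): F_i = 10^(NF_i/10), G_i = 10^(G_i,dB/10)
  Stage 1: F_1 = 10^(4.48/10) = 2.805, G_1 = 10^(−4.48/10) = 0.3565
  Stage 2: F_2 = 10^(2.67/10) = 1.849, G_2 = 10^(11.9/10) = 15.49
Friis cascade:
  F = 2.805 + (1.849 − 1)/0.3565 = 5.188
NF = 10 log₁₀(5.188) = 7.15 dB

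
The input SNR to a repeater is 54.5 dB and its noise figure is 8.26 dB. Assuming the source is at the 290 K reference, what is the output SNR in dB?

46.24 dB

By definition F = SNR_in/SNR_out, so in dB: SNR_out = SNR_in − NF
SNR_out = 54.5 − 8.26 = 46.24 dB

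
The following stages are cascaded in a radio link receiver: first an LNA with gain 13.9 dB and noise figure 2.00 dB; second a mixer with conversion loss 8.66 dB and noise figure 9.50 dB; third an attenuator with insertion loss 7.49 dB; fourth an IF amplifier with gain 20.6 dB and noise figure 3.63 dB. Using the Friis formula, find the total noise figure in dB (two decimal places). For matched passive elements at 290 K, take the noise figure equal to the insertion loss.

Convert to linear (a loss of L dB is a gain of −L dB): F_i = 10^(NF_i/10), G_i = 10^(G_i,dB/10)
  Stage 1: F_1 = 10^(2.00/10) = 1.585, G_1 = 10^(13.9/10) = 24.55
  Stage 2: F_2 = 10^(9.50/10) = 8.913, G_2 = 10^(−8.66/10) = 0.1361
  Stage 3: F_3 = 10^(7.49/10) = 5.610, G_3 = 10^(−7.49/10) = 0.1782
  Stage 4: F_4 = 10^(3.63/10) = 2.307, G_4 = 10^(20.6/10) = 114.8
Friis cascade:
  F = 1.585 + (8.913 − 1)/24.55 + (5.610 − 1)/3.342 + (2.307 − 1)/0.5957 = 5.481
NF = 10 log₁₀(5.481) = 7.39 dB

7.39 dB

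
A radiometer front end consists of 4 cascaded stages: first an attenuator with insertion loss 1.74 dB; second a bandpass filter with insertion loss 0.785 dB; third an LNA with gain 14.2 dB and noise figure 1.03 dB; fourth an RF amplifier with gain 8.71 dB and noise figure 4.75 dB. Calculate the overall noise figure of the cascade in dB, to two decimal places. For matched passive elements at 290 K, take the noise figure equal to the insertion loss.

Convert to linear (a loss of L dB is a gain of −L dB): F_i = 10^(NF_i/10), G_i = 10^(G_i,dB/10)
  Stage 1: F_1 = 10^(1.74/10) = 1.493, G_1 = 10^(−1.74/10) = 0.6699
  Stage 2: F_2 = 10^(0.785/10) = 1.198, G_2 = 10^(−0.785/10) = 0.8346
  Stage 3: F_3 = 10^(1.03/10) = 1.268, G_3 = 10^(14.2/10) = 26.30
  Stage 4: F_4 = 10^(4.75/10) = 2.985, G_4 = 10^(8.71/10) = 7.430
Friis cascade:
  F = 1.493 + (1.198 − 1)/0.6699 + (1.268 − 1)/0.5591 + (2.985 − 1)/14.71 = 2.402
NF = 10 log₁₀(2.402) = 3.81 dB

3.81 dB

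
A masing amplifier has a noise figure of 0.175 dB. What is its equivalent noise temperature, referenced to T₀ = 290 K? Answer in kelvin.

F = 10^(0.175/10) = 1.04112
T_e = (F − 1)·T₀ = (1.04112 − 1) × 290 = 11.9 K

11.9 K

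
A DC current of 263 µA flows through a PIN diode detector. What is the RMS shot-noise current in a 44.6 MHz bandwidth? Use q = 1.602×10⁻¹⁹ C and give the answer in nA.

I_n = √(2qI·B)
2qI·B = 2 × 1.602×10⁻¹⁹ × 2.63×10⁻⁴ × 4.46×10⁷ = 3.76×10⁻¹⁵ A²
I_n = √(3.76×10⁻¹⁵) = 6.13×10⁻⁸ A = 61.3 nA

61.3 nA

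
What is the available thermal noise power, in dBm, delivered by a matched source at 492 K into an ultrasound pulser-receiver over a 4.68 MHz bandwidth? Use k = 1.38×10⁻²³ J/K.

−105.0 dBm

P_n = kTB = 1.38×10⁻²³ × 492 × 4.68×10⁶ = 3.18×10⁻¹⁴ W
In dBm: 10 log₁₀(3.18×10⁻¹⁴ / 10⁻³) = −105.0 dBm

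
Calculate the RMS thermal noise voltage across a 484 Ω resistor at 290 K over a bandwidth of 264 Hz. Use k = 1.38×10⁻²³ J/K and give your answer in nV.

V_n = √(4kTRB)
4kTRB = 4 × 1.38×10⁻²³ × 290 × 4.84×10² × 2.64×10² = 2.05×10⁻¹⁵ V²
V_n = √(2.05×10⁻¹⁵) = 4.52×10⁻⁸ V = 45.2 nV

45.2 nV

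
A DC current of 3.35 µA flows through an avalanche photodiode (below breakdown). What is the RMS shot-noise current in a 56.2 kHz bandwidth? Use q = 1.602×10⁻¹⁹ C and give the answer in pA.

I_n = √(2qI·B)
2qI·B = 2 × 1.602×10⁻¹⁹ × 3.35×10⁻⁶ × 5.62×10⁴ = 6.03×10⁻²⁰ A²
I_n = √(6.03×10⁻²⁰) = 2.46×10⁻¹⁰ A = 246 pA

246 pA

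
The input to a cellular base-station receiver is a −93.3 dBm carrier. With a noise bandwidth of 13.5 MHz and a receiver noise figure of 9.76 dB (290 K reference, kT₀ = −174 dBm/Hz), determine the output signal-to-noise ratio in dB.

−0.4 dB

Noise floor: N = −174 + 10 log₁₀(B) + NF
10 log₁₀(1.35×10⁷) = 71.3 dB
N = −174 + 71.3 + 9.76 = −92.94 dBm
SNR = P_sig − N = −93.3 − (−92.94) = −0.36 dB → −0.4 dB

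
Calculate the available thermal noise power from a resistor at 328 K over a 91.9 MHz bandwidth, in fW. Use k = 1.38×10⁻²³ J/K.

416 fW

P_n = kTB = 1.38×10⁻²³ × 328 × 9.19×10⁷ = 4.16×10⁻¹³ W = 416 fW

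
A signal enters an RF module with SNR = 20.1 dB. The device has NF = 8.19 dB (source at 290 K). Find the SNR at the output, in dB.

By definition F = SNR_in/SNR_out, so in dB: SNR_out = SNR_in − NF
SNR_out = 20.1 − 8.19 = 11.91 dB

11.91 dB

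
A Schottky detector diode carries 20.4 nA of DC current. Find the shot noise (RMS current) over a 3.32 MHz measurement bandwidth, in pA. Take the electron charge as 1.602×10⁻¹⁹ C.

147 pA

I_n = √(2qI·B)
2qI·B = 2 × 1.602×10⁻¹⁹ × 2.04×10⁻⁸ × 3.32×10⁶ = 2.17×10⁻²⁰ A²
I_n = √(2.17×10⁻²⁰) = 1.47×10⁻¹⁰ A = 147 pA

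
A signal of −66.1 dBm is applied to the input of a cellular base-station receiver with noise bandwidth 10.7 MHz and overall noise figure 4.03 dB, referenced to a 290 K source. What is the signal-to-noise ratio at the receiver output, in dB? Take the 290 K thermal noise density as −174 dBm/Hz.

33.6 dB

Noise floor: N = −174 + 10 log₁₀(B) + NF
10 log₁₀(1.07×10⁷) = 70.29 dB
N = −174 + 70.29 + 4.03 = −99.68 dBm
SNR = P_sig − N = −66.1 − (−99.68) = 33.58 dB → 33.6 dB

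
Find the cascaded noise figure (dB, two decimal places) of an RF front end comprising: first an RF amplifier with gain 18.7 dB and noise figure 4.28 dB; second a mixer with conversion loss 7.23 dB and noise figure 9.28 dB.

Convert to linear (a loss of L dB is a gain of −L dB): F_i = 10^(NF_i/10), G_i = 10^(G_i,dB/10)
  Stage 1: F_1 = 10^(4.28/10) = 2.679, G_1 = 10^(18.7/10) = 74.13
  Stage 2: F_2 = 10^(9.28/10) = 8.472, G_2 = 10^(−7.23/10) = 0.1892
Friis cascade:
  F = 2.679 + (8.472 − 1)/74.13 = 2.780
NF = 10 log₁₀(2.780) = 4.44 dB

4.44 dB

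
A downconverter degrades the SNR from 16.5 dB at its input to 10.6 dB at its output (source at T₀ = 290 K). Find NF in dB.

NF (dB) = SNR_in(dB) − SNR_out(dB) when the source is at T₀
NF = 16.5 − 10.6 = 5.9 dB

5.9 dB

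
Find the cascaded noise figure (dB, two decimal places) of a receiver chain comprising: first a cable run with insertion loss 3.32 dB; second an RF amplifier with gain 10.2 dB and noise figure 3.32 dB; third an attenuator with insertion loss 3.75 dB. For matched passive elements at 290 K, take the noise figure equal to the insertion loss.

6.90 dB

Convert to linear (a loss of L dB is a gain of −L dB): F_i = 10^(NF_i/10), G_i = 10^(G_i,dB/10)
  Stage 1: F_1 = 10^(3.32/10) = 2.148, G_1 = 10^(−3.32/10) = 0.4656
  Stage 2: F_2 = 10^(3.32/10) = 2.148, G_2 = 10^(10.2/10) = 10.47
  Stage 3: F_3 = 10^(3.75/10) = 2.371, G_3 = 10^(−3.75/10) = 0.4217
Friis cascade:
  F = 2.148 + (2.148 − 1)/0.4656 + (2.371 − 1)/4.875 = 4.894
NF = 10 log₁₀(4.894) = 6.90 dB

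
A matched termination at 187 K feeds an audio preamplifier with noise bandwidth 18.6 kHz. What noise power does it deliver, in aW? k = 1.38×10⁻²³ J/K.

48.0 aW

P_n = kTB = 1.38×10⁻²³ × 187 × 1.86×10⁴ = 4.80×10⁻¹⁷ W = 48.0 aW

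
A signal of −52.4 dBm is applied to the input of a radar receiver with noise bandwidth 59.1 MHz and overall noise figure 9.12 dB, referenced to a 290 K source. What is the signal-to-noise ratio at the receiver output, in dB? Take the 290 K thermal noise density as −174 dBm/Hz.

Noise floor: N = −174 + 10 log₁₀(B) + NF
10 log₁₀(5.91×10⁷) = 77.72 dB
N = −174 + 77.72 + 9.12 = −87.16 dBm
SNR = P_sig − N = −52.4 − (−87.16) = 34.76 dB → 34.8 dB

34.8 dB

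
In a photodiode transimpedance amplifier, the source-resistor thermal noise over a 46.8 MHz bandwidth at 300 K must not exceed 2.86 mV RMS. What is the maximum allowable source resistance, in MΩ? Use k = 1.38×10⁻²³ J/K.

10.6 MΩ

Johnson–Nyquist: V_n = √(4kTRB) ⇒ R = V_n² / (4kTB)
4kTB = 4 × 1.38×10⁻²³ × 300 × 4.68×10⁷ = 7.75×10⁻¹³
R = (2.86×10⁻³)² / 7.75×10⁻¹³ = 1.06×10⁷ Ω = 10.6 MΩ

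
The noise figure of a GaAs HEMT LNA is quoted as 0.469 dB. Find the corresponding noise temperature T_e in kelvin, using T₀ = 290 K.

F = 10^(0.469/10) = 1.11404
T_e = (F − 1)·T₀ = (1.11404 − 1) × 290 = 33.1 K

33.1 K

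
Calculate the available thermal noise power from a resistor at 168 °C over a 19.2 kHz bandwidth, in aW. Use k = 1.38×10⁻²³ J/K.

117 aW

T = 168 °C + 273.15 = 441.15 K
P_n = kTB = 1.38×10⁻²³ × 441.15 × 1.92×10⁴ = 1.17×10⁻¹⁶ W = 117 aW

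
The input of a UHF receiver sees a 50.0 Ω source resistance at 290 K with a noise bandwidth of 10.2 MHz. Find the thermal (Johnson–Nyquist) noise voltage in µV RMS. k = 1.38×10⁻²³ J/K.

2.86 µV

V_n = √(4kTRB)
4kTRB = 4 × 1.38×10⁻²³ × 290 × 5.00×10¹ × 1.02×10⁷ = 8.16×10⁻¹² V²
V_n = √(8.16×10⁻¹²) = 2.86×10⁻⁶ V = 2.86 µV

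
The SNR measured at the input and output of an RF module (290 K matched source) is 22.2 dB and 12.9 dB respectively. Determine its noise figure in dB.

NF (dB) = SNR_in(dB) − SNR_out(dB) when the source is at T₀
NF = 22.2 − 12.9 = 9.3 dB

9.3 dB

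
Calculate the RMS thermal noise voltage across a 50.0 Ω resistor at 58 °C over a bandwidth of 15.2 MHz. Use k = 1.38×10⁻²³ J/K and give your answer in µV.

T = 58 °C + 273.15 = 331.15 K
V_n = √(4kTRB)
4kTRB = 4 × 1.38×10⁻²³ × 331.15 × 5.00×10¹ × 1.52×10⁷ = 1.39×10⁻¹¹ V²
V_n = √(1.39×10⁻¹¹) = 3.73×10⁻⁶ V = 3.73 µV

3.73 µV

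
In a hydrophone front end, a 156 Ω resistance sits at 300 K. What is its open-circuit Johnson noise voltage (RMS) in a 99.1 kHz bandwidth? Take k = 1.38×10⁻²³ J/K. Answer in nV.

V_n = √(4kTRB)
4kTRB = 4 × 1.38×10⁻²³ × 300 × 1.56×10² × 9.91×10⁴ = 2.56×10⁻¹³ V²
V_n = √(2.56×10⁻¹³) = 5.06×10⁻⁷ V = 506 nV

506 nV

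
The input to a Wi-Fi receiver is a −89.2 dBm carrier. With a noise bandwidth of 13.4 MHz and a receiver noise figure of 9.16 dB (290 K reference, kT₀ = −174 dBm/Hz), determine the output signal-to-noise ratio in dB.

4.4 dB

Noise floor: N = −174 + 10 log₁₀(B) + NF
10 log₁₀(1.34×10⁷) = 71.27 dB
N = −174 + 71.27 + 9.16 = −93.57 dBm
SNR = P_sig − N = −89.2 − (−93.57) = 4.37 dB → 4.4 dB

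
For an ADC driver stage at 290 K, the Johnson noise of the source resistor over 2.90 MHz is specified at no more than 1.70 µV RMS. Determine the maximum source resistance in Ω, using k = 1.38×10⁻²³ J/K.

62.3 Ω

Johnson–Nyquist: V_n = √(4kTRB) ⇒ R = V_n² / (4kTB)
4kTB = 4 × 1.38×10⁻²³ × 290 × 2.90×10⁶ = 4.64×10⁻¹⁴
R = (1.70×10⁻⁶)² / 4.64×10⁻¹⁴ = 6.23×10¹ Ω = 62.3 Ω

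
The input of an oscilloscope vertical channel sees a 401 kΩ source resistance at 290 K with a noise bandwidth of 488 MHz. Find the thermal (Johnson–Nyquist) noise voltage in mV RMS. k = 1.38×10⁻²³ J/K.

V_n = √(4kTRB)
4kTRB = 4 × 1.38×10⁻²³ × 290 × 4.01×10⁵ × 4.88×10⁸ = 3.13×10⁻⁶ V²
V_n = √(3.13×10⁻⁶) = 1.77×10⁻³ V = 1.77 mV

1.77 mV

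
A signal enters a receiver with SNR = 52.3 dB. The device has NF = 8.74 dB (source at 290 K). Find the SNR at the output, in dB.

43.56 dB

By definition F = SNR_in/SNR_out, so in dB: SNR_out = SNR_in − NF
SNR_out = 52.3 − 8.74 = 43.56 dB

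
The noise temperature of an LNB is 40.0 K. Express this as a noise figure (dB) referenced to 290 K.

0.561 dB

F = 1 + T_e/T₀ = 1 + 40.0/290 = 1.13793
NF = 10 log₁₀(1.13793) = 0.561 dB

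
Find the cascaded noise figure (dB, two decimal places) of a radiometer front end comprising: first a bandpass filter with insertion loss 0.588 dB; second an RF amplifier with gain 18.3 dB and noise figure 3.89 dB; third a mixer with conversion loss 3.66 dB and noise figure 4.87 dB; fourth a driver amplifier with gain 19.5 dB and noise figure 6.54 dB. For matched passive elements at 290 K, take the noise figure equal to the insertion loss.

4.74 dB

Convert to linear (a loss of L dB is a gain of −L dB): F_i = 10^(NF_i/10), G_i = 10^(G_i,dB/10)
  Stage 1: F_1 = 10^(0.588/10) = 1.145, G_1 = 10^(−0.588/10) = 0.8734
  Stage 2: F_2 = 10^(3.89/10) = 2.449, G_2 = 10^(18.3/10) = 67.61
  Stage 3: F_3 = 10^(4.87/10) = 3.069, G_3 = 10^(−3.66/10) = 0.4305
  Stage 4: F_4 = 10^(6.54/10) = 4.508, G_4 = 10^(19.5/10) = 89.13
Friis cascade:
  F = 1.145 + (2.449 − 1)/0.8734 + (3.069 − 1)/59.05 + (4.508 − 1)/25.42 = 2.977
NF = 10 log₁₀(2.977) = 4.74 dB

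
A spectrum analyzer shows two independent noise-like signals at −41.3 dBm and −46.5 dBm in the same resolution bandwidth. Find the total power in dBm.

−40.2 dBm

Convert to linear, add, convert back:
P₁ = 7.41×10⁻⁸ W, P₂ = 2.24×10⁻⁸ W
P_tot = 9.65×10⁻⁸ W → 10 log₁₀(P_tot / 10⁻³) = −40.2 dBm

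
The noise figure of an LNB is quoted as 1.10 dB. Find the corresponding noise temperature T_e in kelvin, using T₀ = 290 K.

F = 10^(1.10/10) = 1.28825
T_e = (F − 1)·T₀ = (1.28825 − 1) × 290 = 83.6 K

83.6 K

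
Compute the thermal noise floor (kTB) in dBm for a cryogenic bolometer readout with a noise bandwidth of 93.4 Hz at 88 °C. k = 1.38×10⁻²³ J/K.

−153.3 dBm

T = 88 °C + 273.15 = 361.15 K
P_n = kTB = 1.38×10⁻²³ × 361.15 × 9.34×10¹ = 4.65×10⁻¹⁹ W
In dBm: 10 log₁₀(4.65×10⁻¹⁹ / 10⁻³) = −153.3 dBm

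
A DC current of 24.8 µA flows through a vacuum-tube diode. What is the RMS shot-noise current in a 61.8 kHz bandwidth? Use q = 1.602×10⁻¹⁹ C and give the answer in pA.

I_n = √(2qI·B)
2qI·B = 2 × 1.602×10⁻¹⁹ × 2.48×10⁻⁵ × 6.18×10⁴ = 4.91×10⁻¹⁹ A²
I_n = √(4.91×10⁻¹⁹) = 7.01×10⁻¹⁰ A = 701 pA

701 pA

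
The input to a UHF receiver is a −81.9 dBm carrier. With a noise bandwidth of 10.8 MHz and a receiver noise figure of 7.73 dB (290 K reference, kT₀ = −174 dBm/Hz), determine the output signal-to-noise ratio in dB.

Noise floor: N = −174 + 10 log₁₀(B) + NF
10 log₁₀(1.08×10⁷) = 70.33 dB
N = −174 + 70.33 + 7.73 = −95.94 dBm
SNR = P_sig − N = −81.9 − (−95.94) = 14.04 dB → 14.0 dB

14.0 dB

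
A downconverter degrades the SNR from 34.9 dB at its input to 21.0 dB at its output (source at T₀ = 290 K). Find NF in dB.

13.9 dB

NF (dB) = SNR_in(dB) − SNR_out(dB) when the source is at T₀
NF = 34.9 − 21.0 = 13.9 dB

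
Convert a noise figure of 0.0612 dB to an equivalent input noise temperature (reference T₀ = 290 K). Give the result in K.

F = 10^(0.0612/10) = 1.01419
T_e = (F − 1)·T₀ = (1.01419 − 1) × 290 = 4.12 K

4.12 K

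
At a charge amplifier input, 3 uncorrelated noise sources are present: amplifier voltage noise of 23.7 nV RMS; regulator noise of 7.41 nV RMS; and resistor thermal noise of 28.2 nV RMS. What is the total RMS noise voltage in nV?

37.6 nV

Uncorrelated sources add in power (mean-square): V_tot = √(ΣV_i²)
V_tot = √[(2.37×10⁻⁸)² + (7.41×10⁻⁹)² + (2.82×10⁻⁸)²] = 3.76×10⁻⁸ V = 37.6 nV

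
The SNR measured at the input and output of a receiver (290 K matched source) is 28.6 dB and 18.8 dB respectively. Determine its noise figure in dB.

NF (dB) = SNR_in(dB) − SNR_out(dB) when the source is at T₀
NF = 28.6 − 18.8 = 9.8 dB

9.8 dB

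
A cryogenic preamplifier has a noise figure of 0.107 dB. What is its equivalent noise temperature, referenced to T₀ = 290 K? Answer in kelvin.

7.23 K

F = 10^(0.107/10) = 1.02494
T_e = (F − 1)·T₀ = (1.02494 − 1) × 290 = 7.23 K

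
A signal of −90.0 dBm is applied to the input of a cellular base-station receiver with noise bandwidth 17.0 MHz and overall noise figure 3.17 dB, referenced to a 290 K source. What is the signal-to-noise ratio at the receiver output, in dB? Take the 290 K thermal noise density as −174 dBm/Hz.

Noise floor: N = −174 + 10 log₁₀(B) + NF
10 log₁₀(1.70×10⁷) = 72.3 dB
N = −174 + 72.3 + 3.17 = −98.53 dBm
SNR = P_sig − N = −90.0 − (−98.53) = 8.53 dB → 8.5 dB

8.5 dB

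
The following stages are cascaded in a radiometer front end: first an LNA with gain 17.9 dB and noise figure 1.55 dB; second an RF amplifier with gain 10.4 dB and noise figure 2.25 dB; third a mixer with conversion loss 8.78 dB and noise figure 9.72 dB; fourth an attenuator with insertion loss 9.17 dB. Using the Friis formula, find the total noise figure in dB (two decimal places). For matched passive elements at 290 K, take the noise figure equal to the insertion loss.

1.86 dB

Convert to linear (a loss of L dB is a gain of −L dB): F_i = 10^(NF_i/10), G_i = 10^(G_i,dB/10)
  Stage 1: F_1 = 10^(1.55/10) = 1.429, G_1 = 10^(17.9/10) = 61.66
  Stage 2: F_2 = 10^(2.25/10) = 1.679, G_2 = 10^(10.4/10) = 10.96
  Stage 3: F_3 = 10^(9.72/10) = 9.376, G_3 = 10^(−8.78/10) = 0.1324
  Stage 4: F_4 = 10^(9.17/10) = 8.260, G_4 = 10^(−9.17/10) = 0.1211
Friis cascade:
  F = 1.429 + (1.679 − 1)/61.66 + (9.376 − 1)/676.1 + (8.260 − 1)/89.54 = 1.533
NF = 10 log₁₀(1.533) = 1.86 dB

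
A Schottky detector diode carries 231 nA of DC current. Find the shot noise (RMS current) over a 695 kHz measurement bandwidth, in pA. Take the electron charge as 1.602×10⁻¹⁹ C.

I_n = √(2qI·B)
2qI·B = 2 × 1.602×10⁻¹⁹ × 2.31×10⁻⁷ × 6.95×10⁵ = 5.14×10⁻²⁰ A²
I_n = √(5.14×10⁻²⁰) = 2.27×10⁻¹⁰ A = 227 pA

227 pA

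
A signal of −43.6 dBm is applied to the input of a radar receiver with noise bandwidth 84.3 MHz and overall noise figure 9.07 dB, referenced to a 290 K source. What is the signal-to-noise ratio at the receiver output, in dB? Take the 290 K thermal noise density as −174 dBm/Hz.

Noise floor: N = −174 + 10 log₁₀(B) + NF
10 log₁₀(8.43×10⁷) = 79.26 dB
N = −174 + 79.26 + 9.07 = −85.67 dBm
SNR = P_sig − N = −43.6 − (−85.67) = 42.07 dB → 42.1 dB

42.1 dB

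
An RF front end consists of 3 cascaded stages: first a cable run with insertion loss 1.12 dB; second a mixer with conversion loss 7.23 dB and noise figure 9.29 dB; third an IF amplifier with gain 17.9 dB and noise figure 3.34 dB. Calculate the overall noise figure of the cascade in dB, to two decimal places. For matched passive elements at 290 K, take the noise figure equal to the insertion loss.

Convert to linear (a loss of L dB is a gain of −L dB): F_i = 10^(NF_i/10), G_i = 10^(G_i,dB/10)
  Stage 1: F_1 = 10^(1.12/10) = 1.294, G_1 = 10^(−1.12/10) = 0.7727
  Stage 2: F_2 = 10^(9.29/10) = 8.492, G_2 = 10^(−7.23/10) = 0.1892
  Stage 3: F_3 = 10^(3.34/10) = 2.158, G_3 = 10^(17.9/10) = 61.66
Friis cascade:
  F = 1.294 + (8.492 − 1)/0.7727 + (2.158 − 1)/0.1462 = 18.91
NF = 10 log₁₀(18.91) = 12.77 dB

12.77 dB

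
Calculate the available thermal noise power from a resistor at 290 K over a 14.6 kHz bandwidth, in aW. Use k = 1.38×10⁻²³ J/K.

P_n = kTB = 1.38×10⁻²³ × 290 × 1.46×10⁴ = 5.84×10⁻¹⁷ W = 58.4 aW

58.4 aW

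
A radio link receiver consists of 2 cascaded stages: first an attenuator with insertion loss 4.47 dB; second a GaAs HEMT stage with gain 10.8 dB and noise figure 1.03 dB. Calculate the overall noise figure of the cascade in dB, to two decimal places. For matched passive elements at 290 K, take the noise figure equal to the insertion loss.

Convert to linear (a loss of L dB is a gain of −L dB): F_i = 10^(NF_i/10), G_i = 10^(G_i,dB/10)
  Stage 1: F_1 = 10^(4.47/10) = 2.799, G_1 = 10^(−4.47/10) = 0.3573
  Stage 2: F_2 = 10^(1.03/10) = 1.268, G_2 = 10^(10.8/10) = 12.02
Friis cascade:
  F = 2.799 + (1.268 − 1)/0.3573 = 3.548
NF = 10 log₁₀(3.548) = 5.50 dB

5.50 dB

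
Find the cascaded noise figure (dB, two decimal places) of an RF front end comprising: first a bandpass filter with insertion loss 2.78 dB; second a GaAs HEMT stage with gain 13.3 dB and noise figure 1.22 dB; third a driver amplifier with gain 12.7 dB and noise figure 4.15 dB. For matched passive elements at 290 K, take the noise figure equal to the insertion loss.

Convert to linear (a loss of L dB is a gain of −L dB): F_i = 10^(NF_i/10), G_i = 10^(G_i,dB/10)
  Stage 1: F_1 = 10^(2.78/10) = 1.897, G_1 = 10^(−2.78/10) = 0.5272
  Stage 2: F_2 = 10^(1.22/10) = 1.324, G_2 = 10^(13.3/10) = 21.38
  Stage 3: F_3 = 10^(4.15/10) = 2.600, G_3 = 10^(12.7/10) = 18.62
Friis cascade:
  F = 1.897 + (1.324 − 1)/0.5272 + (2.600 − 1)/11.27 = 2.654
NF = 10 log₁₀(2.654) = 4.24 dB

4.24 dB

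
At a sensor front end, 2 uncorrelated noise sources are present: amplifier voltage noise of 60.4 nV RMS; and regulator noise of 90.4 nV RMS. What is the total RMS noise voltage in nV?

109 nV

Uncorrelated sources add in power (mean-square): V_tot = √(ΣV_i²)
V_tot = √[(6.04×10⁻⁸)² + (9.04×10⁻⁸)²] = 1.09×10⁻⁷ V = 109 nV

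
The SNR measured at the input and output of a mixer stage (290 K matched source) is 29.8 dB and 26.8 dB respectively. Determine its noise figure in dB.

3.0 dB

NF (dB) = SNR_in(dB) − SNR_out(dB) when the source is at T₀
NF = 29.8 − 26.8 = 3.0 dB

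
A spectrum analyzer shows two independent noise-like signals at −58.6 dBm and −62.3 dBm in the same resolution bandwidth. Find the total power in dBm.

Convert to linear, add, convert back:
P₁ = 1.38×10⁻⁹ W, P₂ = 5.89×10⁻¹⁰ W
P_tot = 1.97×10⁻⁹ W → 10 log₁₀(P_tot / 10⁻³) = −57.1 dBm

−57.1 dBm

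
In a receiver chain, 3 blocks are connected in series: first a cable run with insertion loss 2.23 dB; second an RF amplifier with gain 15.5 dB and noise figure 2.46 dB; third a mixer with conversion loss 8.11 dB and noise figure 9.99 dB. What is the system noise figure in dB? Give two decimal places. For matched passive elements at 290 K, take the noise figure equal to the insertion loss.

5.27 dB

Convert to linear (a loss of L dB is a gain of −L dB): F_i = 10^(NF_i/10), G_i = 10^(G_i,dB/10)
  Stage 1: F_1 = 10^(2.23/10) = 1.671, G_1 = 10^(−2.23/10) = 0.5984
  Stage 2: F_2 = 10^(2.46/10) = 1.762, G_2 = 10^(15.5/10) = 35.48
  Stage 3: F_3 = 10^(9.99/10) = 9.977, G_3 = 10^(−8.11/10) = 0.1545
Friis cascade:
  F = 1.671 + (1.762 − 1)/0.5984 + (9.977 − 1)/21.23 = 3.367
NF = 10 log₁₀(3.367) = 5.27 dB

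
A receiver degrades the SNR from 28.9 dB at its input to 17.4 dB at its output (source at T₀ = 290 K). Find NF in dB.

11.5 dB

NF (dB) = SNR_in(dB) − SNR_out(dB) when the source is at T₀
NF = 28.9 − 17.4 = 11.5 dB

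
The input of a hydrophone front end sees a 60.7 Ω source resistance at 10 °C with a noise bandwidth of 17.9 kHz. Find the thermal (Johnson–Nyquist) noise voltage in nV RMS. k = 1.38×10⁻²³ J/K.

130 nV

T = 10 °C + 273.15 = 283.15 K
V_n = √(4kTRB)
4kTRB = 4 × 1.38×10⁻²³ × 283.15 × 6.07×10¹ × 1.79×10⁴ = 1.70×10⁻¹⁴ V²
V_n = √(1.70×10⁻¹⁴) = 1.30×10⁻⁷ V = 130 nV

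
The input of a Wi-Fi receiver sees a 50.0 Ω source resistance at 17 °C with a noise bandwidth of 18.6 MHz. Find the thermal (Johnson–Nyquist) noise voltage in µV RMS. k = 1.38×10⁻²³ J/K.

T = 17 °C + 273.15 = 290.15 K
V_n = √(4kTRB)
4kTRB = 4 × 1.38×10⁻²³ × 290.15 × 5.00×10¹ × 1.86×10⁷ = 1.49×10⁻¹¹ V²
V_n = √(1.49×10⁻¹¹) = 3.86×10⁻⁶ V = 3.86 µV

3.86 µV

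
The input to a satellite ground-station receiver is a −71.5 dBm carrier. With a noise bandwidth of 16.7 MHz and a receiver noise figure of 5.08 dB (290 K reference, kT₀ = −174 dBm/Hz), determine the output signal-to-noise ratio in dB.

Noise floor: N = −174 + 10 log₁₀(B) + NF
10 log₁₀(1.67×10⁷) = 72.23 dB
N = −174 + 72.23 + 5.08 = −96.69 dBm
SNR = P_sig − N = −71.5 − (−96.69) = 25.19 dB → 25.2 dB

25.2 dB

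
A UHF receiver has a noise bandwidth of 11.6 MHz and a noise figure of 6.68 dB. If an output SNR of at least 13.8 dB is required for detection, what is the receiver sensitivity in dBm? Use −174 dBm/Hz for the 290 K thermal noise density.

Sensitivity = −174 + 10 log₁₀(B) + NF + SNR_min
= −174 + 70.64 + 6.68 + 13.8
= −82.88 dBm → −82.9 dBm

−82.9 dBm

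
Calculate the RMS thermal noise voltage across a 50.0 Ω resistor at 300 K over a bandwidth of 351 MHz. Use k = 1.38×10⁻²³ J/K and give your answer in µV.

17.0 µV

V_n = √(4kTRB)
4kTRB = 4 × 1.38×10⁻²³ × 300 × 5.00×10¹ × 3.51×10⁸ = 2.91×10⁻¹⁰ V²
V_n = √(2.91×10⁻¹⁰) = 1.70×10⁻⁵ V = 17.0 µV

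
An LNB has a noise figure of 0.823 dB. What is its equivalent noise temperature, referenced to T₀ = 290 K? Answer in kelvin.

F = 10^(0.823/10) = 1.20865
T_e = (F − 1)·T₀ = (1.20865 − 1) × 290 = 60.5 K

60.5 K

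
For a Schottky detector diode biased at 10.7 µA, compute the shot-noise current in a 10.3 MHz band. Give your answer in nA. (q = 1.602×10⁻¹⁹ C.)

I_n = √(2qI·B)
2qI·B = 2 × 1.602×10⁻¹⁹ × 1.07×10⁻⁵ × 1.03×10⁷ = 3.53×10⁻¹⁷ A²
I_n = √(3.53×10⁻¹⁷) = 5.94×10⁻⁹ A = 5.94 nA

5.94 nA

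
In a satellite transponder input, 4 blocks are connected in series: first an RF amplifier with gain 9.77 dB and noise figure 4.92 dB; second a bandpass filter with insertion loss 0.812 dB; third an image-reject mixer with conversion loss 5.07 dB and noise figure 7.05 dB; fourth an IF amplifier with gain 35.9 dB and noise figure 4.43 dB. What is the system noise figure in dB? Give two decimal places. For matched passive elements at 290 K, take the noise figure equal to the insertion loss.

Convert to linear (a loss of L dB is a gain of −L dB): F_i = 10^(NF_i/10), G_i = 10^(G_i,dB/10)
  Stage 1: F_1 = 10^(4.92/10) = 3.105, G_1 = 10^(9.77/10) = 9.484
  Stage 2: F_2 = 10^(0.812/10) = 1.206, G_2 = 10^(−0.812/10) = 0.8295
  Stage 3: F_3 = 10^(7.05/10) = 5.070, G_3 = 10^(−5.07/10) = 0.3112
  Stage 4: F_4 = 10^(4.43/10) = 2.773, G_4 = 10^(35.9/10) = 3890
Friis cascade:
  F = 3.105 + (1.206 − 1)/9.484 + (5.070 − 1)/7.867 + (2.773 − 1)/2.448 = 4.368
NF = 10 log₁₀(4.368) = 6.40 dB

6.40 dB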